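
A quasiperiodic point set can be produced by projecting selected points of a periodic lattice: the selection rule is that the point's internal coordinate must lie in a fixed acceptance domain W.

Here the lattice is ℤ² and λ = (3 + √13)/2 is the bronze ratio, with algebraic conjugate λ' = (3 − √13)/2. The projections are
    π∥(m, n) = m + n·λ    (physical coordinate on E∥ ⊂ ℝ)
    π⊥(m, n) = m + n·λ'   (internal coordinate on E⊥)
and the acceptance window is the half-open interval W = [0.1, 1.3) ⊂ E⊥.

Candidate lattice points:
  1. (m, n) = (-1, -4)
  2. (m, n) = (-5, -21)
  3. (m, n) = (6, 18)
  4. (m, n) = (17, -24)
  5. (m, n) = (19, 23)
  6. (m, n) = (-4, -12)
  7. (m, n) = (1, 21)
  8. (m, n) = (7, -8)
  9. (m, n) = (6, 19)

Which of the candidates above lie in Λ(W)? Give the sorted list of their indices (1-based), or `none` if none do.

1, 3, 9

λ' = (3−√13)/2 ≈ -0.3028.
#1 (-1,-4): internal coord -1 + (-4)·λ' = +0.2111; +0.2111 ∈ [0.1, 1.3) → IN Λ
#2 (-5,-21): internal coord -5 + (-21)·λ' = +1.3583; +1.3583 ∉ [0.1, 1.3) → out
#3 (6,18): internal coord 6 + (18)·λ' = +0.5500; +0.5500 ∈ [0.1, 1.3) → IN Λ
#4 (17,-24): internal coord 17 + (-24)·λ' = +24.2666; +24.2666 ∉ [0.1, 1.3) → out
#5 (19,23): internal coord 19 + (23)·λ' = +12.0362; +12.0362 ∉ [0.1, 1.3) → out
#6 (-4,-12): internal coord -4 + (-12)·λ' = -0.3667; -0.3667 ∉ [0.1, 1.3) → out
#7 (1,21): internal coord 1 + (21)·λ' = -5.3583; -5.3583 ∉ [0.1, 1.3) → out
#8 (7,-8): internal coord 7 + (-8)·λ' = +9.4222; +9.4222 ∉ [0.1, 1.3) → out
#9 (6,19): internal coord 6 + (19)·λ' = +0.2473; +0.2473 ∈ [0.1, 1.3) → IN Λ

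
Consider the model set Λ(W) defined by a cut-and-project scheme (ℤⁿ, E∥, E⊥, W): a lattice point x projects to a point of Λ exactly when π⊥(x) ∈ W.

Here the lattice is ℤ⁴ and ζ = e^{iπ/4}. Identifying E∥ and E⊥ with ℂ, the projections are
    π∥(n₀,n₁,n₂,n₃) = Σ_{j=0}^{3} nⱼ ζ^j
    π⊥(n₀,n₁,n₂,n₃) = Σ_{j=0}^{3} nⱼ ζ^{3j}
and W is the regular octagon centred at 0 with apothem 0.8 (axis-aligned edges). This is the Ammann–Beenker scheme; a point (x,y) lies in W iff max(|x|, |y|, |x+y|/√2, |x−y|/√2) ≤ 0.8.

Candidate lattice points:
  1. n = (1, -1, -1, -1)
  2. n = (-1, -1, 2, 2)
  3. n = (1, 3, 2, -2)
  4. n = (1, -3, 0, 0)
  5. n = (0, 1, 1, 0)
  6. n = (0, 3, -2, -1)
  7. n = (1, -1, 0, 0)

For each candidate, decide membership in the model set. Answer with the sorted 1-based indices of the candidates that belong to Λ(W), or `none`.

5

π⊥(n) = n₀ + n₁ζ³ + n₂ζ⁶ + n₃ζ⁹ where ζ = e^{iπ/4}.
#1 (1, -1, -1, -1): internal (1.000000, -0.414214); octagon support 1.000000 vs apothem 0.8 → ∉ W
#2 (-1, -1, 2, 2): internal (1.121320, -1.292893); octagon support 1.707107 vs apothem 0.8 → ∉ W
#3 (1, 3, 2, -2): internal (-2.535534, -1.292893); octagon support 2.707107 vs apothem 0.8 → ∉ W
#4 (1, -3, 0, 0): internal (3.121320, -2.121320); octagon support 3.707107 vs apothem 0.8 → ∉ W
#5 (0, 1, 1, 0): internal (-0.707107, -0.292893); octagon support 0.707107 vs apothem 0.8 → ∈ W
#6 (0, 3, -2, -1): internal (-2.828427, 3.414214); octagon support 4.414214 vs apothem 0.8 → ∉ W
#7 (1, -1, 0, 0): internal (1.707107, -0.707107); octagon support 1.707107 vs apothem 0.8 → ∉ W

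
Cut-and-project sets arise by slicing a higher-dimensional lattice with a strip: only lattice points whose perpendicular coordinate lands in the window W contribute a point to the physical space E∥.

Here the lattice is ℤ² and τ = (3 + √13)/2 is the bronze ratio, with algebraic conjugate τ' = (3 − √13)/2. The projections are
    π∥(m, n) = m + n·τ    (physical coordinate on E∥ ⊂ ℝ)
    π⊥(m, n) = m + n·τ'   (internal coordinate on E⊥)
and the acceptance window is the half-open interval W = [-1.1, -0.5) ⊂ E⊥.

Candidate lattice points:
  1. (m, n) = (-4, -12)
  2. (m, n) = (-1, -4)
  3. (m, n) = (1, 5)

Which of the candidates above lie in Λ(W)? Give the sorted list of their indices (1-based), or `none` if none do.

Numerically τ ≈ 3.30278 and τ' = −1/τ ≈ -0.30278.
[1] lift (-4,-12): star map gives -0.36669; window check -1.1 ≤ -0.36669 < -0.5 is false → out
[2] lift (-1,-4): star map gives 0.21110; window check -1.1 ≤ 0.21110 < -0.5 is false → out
[3] lift (1,5): star map gives -0.51388; window check -1.1 ≤ -0.51388 < -0.5 is true → IN Λ

3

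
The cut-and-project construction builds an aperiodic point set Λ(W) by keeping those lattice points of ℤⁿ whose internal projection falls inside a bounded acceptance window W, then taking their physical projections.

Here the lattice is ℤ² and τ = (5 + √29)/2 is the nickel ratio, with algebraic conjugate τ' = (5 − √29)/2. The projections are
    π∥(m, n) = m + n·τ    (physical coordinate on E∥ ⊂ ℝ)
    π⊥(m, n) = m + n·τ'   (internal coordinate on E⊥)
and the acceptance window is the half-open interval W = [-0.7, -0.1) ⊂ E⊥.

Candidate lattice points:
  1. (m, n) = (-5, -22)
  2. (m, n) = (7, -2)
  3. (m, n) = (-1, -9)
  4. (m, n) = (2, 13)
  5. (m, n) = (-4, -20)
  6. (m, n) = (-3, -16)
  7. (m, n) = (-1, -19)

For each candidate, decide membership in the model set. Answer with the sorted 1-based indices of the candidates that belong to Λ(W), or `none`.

Numerically τ ≈ 5.192582 and τ' = −1/τ ≈ -0.192582.
[1] lift (-5,-22): star map gives -0.763187; window check -0.7 ≤ -0.763187 < -0.1 is false → out
[2] lift (7,-2): star map gives 7.385165; window check -0.7 ≤ 7.385165 < -0.1 is false → out
[3] lift (-1,-9): star map gives 0.733242; window check -0.7 ≤ 0.733242 < -0.1 is false → out
[4] lift (2,13): star map gives -0.503571; window check -0.7 ≤ -0.503571 < -0.1 is true → IN Λ
[5] lift (-4,-20): star map gives -0.148352; window check -0.7 ≤ -0.148352 < -0.1 is true → IN Λ
[6] lift (-3,-16): star map gives 0.081318; window check -0.7 ≤ 0.081318 < -0.1 is false → out
[7] lift (-1,-19): star map gives 2.659066; window check -0.7 ≤ 2.659066 < -0.1 is false → out

4, 5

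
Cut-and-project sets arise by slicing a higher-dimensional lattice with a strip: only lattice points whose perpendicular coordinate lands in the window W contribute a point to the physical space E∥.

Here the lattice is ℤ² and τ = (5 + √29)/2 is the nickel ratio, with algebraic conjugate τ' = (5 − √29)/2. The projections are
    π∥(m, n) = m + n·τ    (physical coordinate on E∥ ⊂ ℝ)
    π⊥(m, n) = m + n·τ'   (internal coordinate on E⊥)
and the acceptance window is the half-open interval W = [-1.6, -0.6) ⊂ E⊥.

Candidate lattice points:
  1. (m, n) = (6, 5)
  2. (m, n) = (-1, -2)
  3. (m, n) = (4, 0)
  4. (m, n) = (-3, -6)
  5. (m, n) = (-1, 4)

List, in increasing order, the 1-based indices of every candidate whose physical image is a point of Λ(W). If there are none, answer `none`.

2

Numerically τ ≈ 5.19258 and τ' = −1/τ ≈ -0.19258.
#1 (6,5): internal coord 6 + (5)·τ' = +5.03709; +5.03709 ∉ [-1.6, -0.6) → out
#2 (-1,-2): internal coord -1 + (-2)·τ' = -0.61484; -0.61484 ∈ [-1.6, -0.6) → IN Λ
#3 (4,0): internal coord 4 + (0)·τ' = +4.00000; +4.00000 ∉ [-1.6, -0.6) → out
#4 (-3,-6): internal coord -3 + (-6)·τ' = -1.84451; -1.84451 ∉ [-1.6, -0.6) → out
#5 (-1,4): internal coord -1 + (4)·τ' = -1.77033; -1.77033 ∉ [-1.6, -0.6) → out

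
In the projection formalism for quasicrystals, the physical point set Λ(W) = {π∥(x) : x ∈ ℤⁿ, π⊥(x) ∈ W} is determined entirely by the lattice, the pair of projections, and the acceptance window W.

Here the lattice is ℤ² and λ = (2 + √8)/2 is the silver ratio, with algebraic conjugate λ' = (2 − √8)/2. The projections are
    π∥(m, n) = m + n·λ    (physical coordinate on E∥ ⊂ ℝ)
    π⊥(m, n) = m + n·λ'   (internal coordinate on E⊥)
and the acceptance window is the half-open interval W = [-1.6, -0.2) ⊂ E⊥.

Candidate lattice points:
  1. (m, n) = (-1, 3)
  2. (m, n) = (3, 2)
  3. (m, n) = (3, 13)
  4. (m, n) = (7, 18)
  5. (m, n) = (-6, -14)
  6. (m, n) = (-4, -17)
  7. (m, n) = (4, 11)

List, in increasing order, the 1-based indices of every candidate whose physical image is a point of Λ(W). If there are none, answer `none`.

4, 5, 7

λ' = (2−√8)/2 ≈ -0.414214.
[1] lift (-1,3): star map gives -2.242641; window check -1.6 ≤ -2.242641 < -0.2 is false → out
[2] lift (3,2): star map gives 2.171573; window check -1.6 ≤ 2.171573 < -0.2 is false → out
[3] lift (3,13): star map gives -2.384776; window check -1.6 ≤ -2.384776 < -0.2 is false → out
[4] lift (7,18): star map gives -0.455844; window check -1.6 ≤ -0.455844 < -0.2 is true → IN Λ
[5] lift (-6,-14): star map gives -0.201010; window check -1.6 ≤ -0.201010 < -0.2 is true → IN Λ
[6] lift (-4,-17): star map gives 3.041631; window check -1.6 ≤ 3.041631 < -0.2 is false → out
[7] lift (4,11): star map gives -0.556349; window check -1.6 ≤ -0.556349 < -0.2 is true → IN Λ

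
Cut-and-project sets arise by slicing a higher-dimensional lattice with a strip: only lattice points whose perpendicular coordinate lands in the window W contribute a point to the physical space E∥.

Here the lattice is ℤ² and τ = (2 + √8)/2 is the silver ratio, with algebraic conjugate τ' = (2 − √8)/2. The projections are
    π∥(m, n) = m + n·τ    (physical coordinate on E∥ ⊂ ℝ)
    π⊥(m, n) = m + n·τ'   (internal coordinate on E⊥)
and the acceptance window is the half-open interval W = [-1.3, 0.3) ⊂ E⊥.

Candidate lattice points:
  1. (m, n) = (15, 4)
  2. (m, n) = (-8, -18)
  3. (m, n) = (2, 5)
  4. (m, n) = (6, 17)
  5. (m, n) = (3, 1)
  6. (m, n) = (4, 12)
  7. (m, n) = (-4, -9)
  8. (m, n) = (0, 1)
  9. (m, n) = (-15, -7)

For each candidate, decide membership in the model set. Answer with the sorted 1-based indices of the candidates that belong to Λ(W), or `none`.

2, 3, 4, 6, 7, 8

τ' = (2−√8)/2 ≈ -0.4142.
candidate 1: (m,n)=(15,4) → π∥ = 15+4·τ ≈ 24.6569, π⊥ = 15+4·τ' ≈ 13.3431 ∉ [-1.3, 0.3) ⇒ out
candidate 2: (m,n)=(-8,-18) → π∥ = -8-18·τ ≈ -51.4558, π⊥ = -8-18·τ' ≈ -0.5442 ∈ [-1.3, 0.3) ⇒ IN Λ
candidate 3: (m,n)=(2,5) → π∥ = 2+5·τ ≈ 14.0711, π⊥ = 2+5·τ' ≈ -0.0711 ∈ [-1.3, 0.3) ⇒ IN Λ
candidate 4: (m,n)=(6,17) → π∥ = 6+17·τ ≈ 47.0416, π⊥ = 6+17·τ' ≈ -1.0416 ∈ [-1.3, 0.3) ⇒ IN Λ
candidate 5: (m,n)=(3,1) → π∥ = 3+1·τ ≈ 5.4142, π⊥ = 3+1·τ' ≈ 2.5858 ∉ [-1.3, 0.3) ⇒ out
candidate 6: (m,n)=(4,12) → π∥ = 4+12·τ ≈ 32.9706, π⊥ = 4+12·τ' ≈ -0.9706 ∈ [-1.3, 0.3) ⇒ IN Λ
candidate 7: (m,n)=(-4,-9) → π∥ = -4-9·τ ≈ -25.7279, π⊥ = -4-9·τ' ≈ -0.2721 ∈ [-1.3, 0.3) ⇒ IN Λ
candidate 8: (m,n)=(0,1) → π∥ = 0+1·τ ≈ 2.4142, π⊥ = 0+1·τ' ≈ -0.4142 ∈ [-1.3, 0.3) ⇒ IN Λ
candidate 9: (m,n)=(-15,-7) → π∥ = -15-7·τ ≈ -31.8995, π⊥ = -15-7·τ' ≈ -12.1005 ∉ [-1.3, 0.3) ⇒ out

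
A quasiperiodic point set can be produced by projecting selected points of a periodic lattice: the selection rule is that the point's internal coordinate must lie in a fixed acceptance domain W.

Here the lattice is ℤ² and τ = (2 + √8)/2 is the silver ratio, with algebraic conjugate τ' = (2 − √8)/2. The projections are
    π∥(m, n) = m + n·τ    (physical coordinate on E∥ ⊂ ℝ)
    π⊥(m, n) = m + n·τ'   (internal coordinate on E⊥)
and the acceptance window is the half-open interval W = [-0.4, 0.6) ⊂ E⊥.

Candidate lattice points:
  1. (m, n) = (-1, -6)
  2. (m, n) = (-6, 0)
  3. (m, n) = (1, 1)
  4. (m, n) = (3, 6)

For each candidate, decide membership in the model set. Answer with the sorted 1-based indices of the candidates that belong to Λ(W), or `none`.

3, 4

Compute τ' = (2−√8)/2 = -0.414214, so π⊥(m,n) = m -0.414214·n.
candidate 1: (m,n)=(-1,-6) → π∥ = -1-6·τ ≈ -15.485281, π⊥ = -1-6·τ' ≈ 1.485281 ∉ [-0.4, 0.6) ⇒ out
candidate 2: (m,n)=(-6,0) → π∥ = -6+0·τ ≈ -6.000000, π⊥ = -6+0·τ' ≈ -6.000000 ∉ [-0.4, 0.6) ⇒ out
candidate 3: (m,n)=(1,1) → π∥ = 1+1·τ ≈ 3.414214, π⊥ = 1+1·τ' ≈ 0.585786 ∈ [-0.4, 0.6) ⇒ IN Λ
candidate 4: (m,n)=(3,6) → π∥ = 3+6·τ ≈ 17.485281, π⊥ = 3+6·τ' ≈ 0.514719 ∈ [-0.4, 0.6) ⇒ IN Λ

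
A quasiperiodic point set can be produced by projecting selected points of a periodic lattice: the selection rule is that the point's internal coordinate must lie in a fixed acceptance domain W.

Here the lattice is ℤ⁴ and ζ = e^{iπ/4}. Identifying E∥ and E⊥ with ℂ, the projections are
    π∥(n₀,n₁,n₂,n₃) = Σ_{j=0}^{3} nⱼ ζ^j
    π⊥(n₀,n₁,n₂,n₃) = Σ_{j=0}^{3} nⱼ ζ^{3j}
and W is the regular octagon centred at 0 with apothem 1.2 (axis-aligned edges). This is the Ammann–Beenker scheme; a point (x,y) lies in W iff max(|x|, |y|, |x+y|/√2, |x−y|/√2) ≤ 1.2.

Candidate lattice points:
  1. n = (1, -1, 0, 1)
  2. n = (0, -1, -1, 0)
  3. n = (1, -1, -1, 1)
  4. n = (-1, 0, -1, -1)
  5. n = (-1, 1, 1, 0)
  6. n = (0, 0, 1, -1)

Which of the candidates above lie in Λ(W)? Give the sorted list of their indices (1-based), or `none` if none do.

Internal map: ζ^{3j} for j=0..3 gives (1,0), (−√2/2,√2/2), (0,−1), (√2/2,√2/2).
#1 (1, -1, 0, 1): internal (2.41421, 0.00000); octagon support 2.41421 vs apothem 1.2 → ∉ W
#2 (0, -1, -1, 0): internal (0.70711, 0.29289); octagon support 0.70711 vs apothem 1.2 → ∈ W
#3 (1, -1, -1, 1): internal (2.41421, 1.00000); octagon support 2.41421 vs apothem 1.2 → ∉ W
#4 (-1, 0, -1, -1): internal (-1.70711, 0.29289); octagon support 1.70711 vs apothem 1.2 → ∉ W
#5 (-1, 1, 1, 0): internal (-1.70711, -0.29289); octagon support 1.70711 vs apothem 1.2 → ∉ W
#6 (0, 0, 1, -1): internal (-0.70711, -1.70711); octagon support 1.70711 vs apothem 1.2 → ∉ W

2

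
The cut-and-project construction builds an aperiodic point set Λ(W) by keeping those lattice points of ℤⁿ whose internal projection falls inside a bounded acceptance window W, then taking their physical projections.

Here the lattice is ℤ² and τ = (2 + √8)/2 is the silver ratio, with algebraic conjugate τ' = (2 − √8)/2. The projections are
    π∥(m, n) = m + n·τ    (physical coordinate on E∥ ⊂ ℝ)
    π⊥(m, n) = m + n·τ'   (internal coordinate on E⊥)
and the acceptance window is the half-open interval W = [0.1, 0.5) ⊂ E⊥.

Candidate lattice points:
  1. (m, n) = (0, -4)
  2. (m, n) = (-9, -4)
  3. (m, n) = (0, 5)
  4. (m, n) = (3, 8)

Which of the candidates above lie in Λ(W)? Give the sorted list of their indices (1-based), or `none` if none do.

none

Numerically τ ≈ 2.4142 and τ' = −1/τ ≈ -0.4142.
#1 (0,-4): internal coord 0 + (-4)·τ' = +1.6569; +1.6569 ∉ [0.1, 0.5) → out
#2 (-9,-4): internal coord -9 + (-4)·τ' = -7.3431; -7.3431 ∉ [0.1, 0.5) → out
#3 (0,5): internal coord 0 + (5)·τ' = -2.0711; -2.0711 ∉ [0.1, 0.5) → out
#4 (3,8): internal coord 3 + (8)·τ' = -0.3137; -0.3137 ∉ [0.1, 0.5) → out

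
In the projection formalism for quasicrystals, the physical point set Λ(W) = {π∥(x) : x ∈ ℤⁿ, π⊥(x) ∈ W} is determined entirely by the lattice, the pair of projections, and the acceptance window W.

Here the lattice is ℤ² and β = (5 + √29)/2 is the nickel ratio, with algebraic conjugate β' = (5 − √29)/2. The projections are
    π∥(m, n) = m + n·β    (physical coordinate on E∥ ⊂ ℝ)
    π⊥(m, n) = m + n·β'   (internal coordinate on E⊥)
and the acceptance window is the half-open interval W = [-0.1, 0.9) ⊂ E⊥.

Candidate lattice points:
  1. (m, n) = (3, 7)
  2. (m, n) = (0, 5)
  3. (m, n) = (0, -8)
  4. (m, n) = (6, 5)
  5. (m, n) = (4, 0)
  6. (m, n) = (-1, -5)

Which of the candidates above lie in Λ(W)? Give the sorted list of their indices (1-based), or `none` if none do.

6

β' = (5−√29)/2 ≈ -0.19258.
candidate 1: (m,n)=(3,7) → π∥ = 3+7·β ≈ 39.34808, π⊥ = 3+7·β' ≈ 1.65192 ∉ [-0.1, 0.9) ⇒ out
candidate 2: (m,n)=(0,5) → π∥ = 0+5·β ≈ 25.96291, π⊥ = 0+5·β' ≈ -0.96291 ∉ [-0.1, 0.9) ⇒ out
candidate 3: (m,n)=(0,-8) → π∥ = 0-8·β ≈ -41.54066, π⊥ = 0-8·β' ≈ 1.54066 ∉ [-0.1, 0.9) ⇒ out
candidate 4: (m,n)=(6,5) → π∥ = 6+5·β ≈ 31.96291, π⊥ = 6+5·β' ≈ 5.03709 ∉ [-0.1, 0.9) ⇒ out
candidate 5: (m,n)=(4,0) → π∥ = 4+0·β ≈ 4.00000, π⊥ = 4+0·β' ≈ 4.00000 ∉ [-0.1, 0.9) ⇒ out
candidate 6: (m,n)=(-1,-5) → π∥ = -1-5·β ≈ -26.96291, π⊥ = -1-5·β' ≈ -0.03709 ∈ [-0.1, 0.9) ⇒ IN Λ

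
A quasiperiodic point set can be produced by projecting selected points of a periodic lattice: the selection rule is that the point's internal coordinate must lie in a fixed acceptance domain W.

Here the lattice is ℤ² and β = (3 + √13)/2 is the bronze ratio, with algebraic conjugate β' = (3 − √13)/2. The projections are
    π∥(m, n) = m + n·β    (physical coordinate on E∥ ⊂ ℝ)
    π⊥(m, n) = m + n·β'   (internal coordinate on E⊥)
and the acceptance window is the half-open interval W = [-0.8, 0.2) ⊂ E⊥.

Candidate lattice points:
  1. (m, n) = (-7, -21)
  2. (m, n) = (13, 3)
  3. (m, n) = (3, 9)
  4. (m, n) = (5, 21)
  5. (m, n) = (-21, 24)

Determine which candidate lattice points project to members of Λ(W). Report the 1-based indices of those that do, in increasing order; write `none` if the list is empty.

Compute β' = (3−√13)/2 = -0.30278, so π⊥(m,n) = m -0.30278·n.
#1 (-7,-21): internal coord -7 + (-21)·β' = -0.64171; -0.64171 ∈ [-0.8, 0.2) → IN Λ
#2 (13,3): internal coord 13 + (3)·β' = +12.09167; +12.09167 ∉ [-0.8, 0.2) → out
#3 (3,9): internal coord 3 + (9)·β' = +0.27502; +0.27502 ∉ [-0.8, 0.2) → out
#4 (5,21): internal coord 5 + (21)·β' = -1.35829; -1.35829 ∉ [-0.8, 0.2) → out
#5 (-21,24): internal coord -21 + (24)·β' = -28.26662; -28.26662 ∉ [-0.8, 0.2) → out

1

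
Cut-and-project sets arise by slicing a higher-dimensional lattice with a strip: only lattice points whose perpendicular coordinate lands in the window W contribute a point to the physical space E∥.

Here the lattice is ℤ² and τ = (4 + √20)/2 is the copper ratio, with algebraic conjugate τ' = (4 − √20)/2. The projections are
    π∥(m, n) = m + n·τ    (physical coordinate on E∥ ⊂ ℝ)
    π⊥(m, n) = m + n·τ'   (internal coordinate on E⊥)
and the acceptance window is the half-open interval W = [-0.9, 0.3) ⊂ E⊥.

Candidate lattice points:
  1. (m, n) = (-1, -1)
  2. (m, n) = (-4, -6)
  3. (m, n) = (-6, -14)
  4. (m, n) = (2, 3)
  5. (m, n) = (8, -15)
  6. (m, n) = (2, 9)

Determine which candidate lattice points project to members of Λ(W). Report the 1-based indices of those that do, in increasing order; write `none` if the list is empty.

1, 6

τ' = (4−√20)/2 ≈ -0.2361.
candidate 1: (m,n)=(-1,-1) → π∥ = -1-1·τ ≈ -5.2361, π⊥ = -1-1·τ' ≈ -0.7639 ∈ [-0.9, 0.3) ⇒ IN Λ
candidate 2: (m,n)=(-4,-6) → π∥ = -4-6·τ ≈ -29.4164, π⊥ = -4-6·τ' ≈ -2.5836 ∉ [-0.9, 0.3) ⇒ out
candidate 3: (m,n)=(-6,-14) → π∥ = -6-14·τ ≈ -65.3050, π⊥ = -6-14·τ' ≈ -2.6950 ∉ [-0.9, 0.3) ⇒ out
candidate 4: (m,n)=(2,3) → π∥ = 2+3·τ ≈ 14.7082, π⊥ = 2+3·τ' ≈ 1.2918 ∉ [-0.9, 0.3) ⇒ out
candidate 5: (m,n)=(8,-15) → π∥ = 8-15·τ ≈ -55.5410, π⊥ = 8-15·τ' ≈ 11.5410 ∉ [-0.9, 0.3) ⇒ out
candidate 6: (m,n)=(2,9) → π∥ = 2+9·τ ≈ 40.1246, π⊥ = 2+9·τ' ≈ -0.1246 ∈ [-0.9, 0.3) ⇒ IN Λ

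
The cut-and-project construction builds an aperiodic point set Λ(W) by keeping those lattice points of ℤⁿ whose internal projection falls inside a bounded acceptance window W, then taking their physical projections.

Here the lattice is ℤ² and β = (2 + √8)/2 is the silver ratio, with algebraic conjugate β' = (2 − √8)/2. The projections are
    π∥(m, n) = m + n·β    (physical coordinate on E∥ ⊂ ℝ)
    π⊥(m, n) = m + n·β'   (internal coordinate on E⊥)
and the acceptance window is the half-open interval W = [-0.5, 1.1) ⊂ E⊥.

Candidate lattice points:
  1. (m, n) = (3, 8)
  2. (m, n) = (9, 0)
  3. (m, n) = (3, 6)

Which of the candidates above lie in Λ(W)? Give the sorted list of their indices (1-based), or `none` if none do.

Numerically β ≈ 2.4142 and β' = −1/β ≈ -0.4142.
candidate 1: (m,n)=(3,8) → π∥ = 3+8·β ≈ 22.3137, π⊥ = 3+8·β' ≈ -0.3137 ∈ [-0.5, 1.1) ⇒ IN Λ
candidate 2: (m,n)=(9,0) → π∥ = 9+0·β ≈ 9.0000, π⊥ = 9+0·β' ≈ 9.0000 ∉ [-0.5, 1.1) ⇒ out
candidate 3: (m,n)=(3,6) → π∥ = 3+6·β ≈ 17.4853, π⊥ = 3+6·β' ≈ 0.5147 ∈ [-0.5, 1.1) ⇒ IN Λ

1, 3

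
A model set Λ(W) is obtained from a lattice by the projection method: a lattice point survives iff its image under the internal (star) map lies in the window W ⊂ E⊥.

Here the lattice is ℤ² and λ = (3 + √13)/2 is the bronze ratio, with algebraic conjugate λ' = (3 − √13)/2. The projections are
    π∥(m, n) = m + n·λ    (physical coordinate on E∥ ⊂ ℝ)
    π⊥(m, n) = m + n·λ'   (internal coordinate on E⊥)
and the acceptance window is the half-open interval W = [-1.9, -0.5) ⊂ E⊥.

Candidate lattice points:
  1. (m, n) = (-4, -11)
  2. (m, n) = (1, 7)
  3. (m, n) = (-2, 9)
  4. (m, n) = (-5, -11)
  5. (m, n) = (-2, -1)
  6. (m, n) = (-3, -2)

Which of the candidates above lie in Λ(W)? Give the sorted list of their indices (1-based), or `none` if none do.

1, 2, 4, 5

Compute λ' = (3−√13)/2 = -0.302776, so π⊥(m,n) = m -0.302776·n.
[1] lift (-4,-11): star map gives -0.669468; window check -1.9 ≤ -0.669468 < -0.5 is true → IN Λ
[2] lift (1,7): star map gives -1.119429; window check -1.9 ≤ -1.119429 < -0.5 is true → IN Λ
[3] lift (-2,9): star map gives -4.724981; window check -1.9 ≤ -4.724981 < -0.5 is false → out
[4] lift (-5,-11): star map gives -1.669468; window check -1.9 ≤ -1.669468 < -0.5 is true → IN Λ
[5] lift (-2,-1): star map gives -1.697224; window check -1.9 ≤ -1.697224 < -0.5 is true → IN Λ
[6] lift (-3,-2): star map gives -2.394449; window check -1.9 ≤ -2.394449 < -0.5 is false → out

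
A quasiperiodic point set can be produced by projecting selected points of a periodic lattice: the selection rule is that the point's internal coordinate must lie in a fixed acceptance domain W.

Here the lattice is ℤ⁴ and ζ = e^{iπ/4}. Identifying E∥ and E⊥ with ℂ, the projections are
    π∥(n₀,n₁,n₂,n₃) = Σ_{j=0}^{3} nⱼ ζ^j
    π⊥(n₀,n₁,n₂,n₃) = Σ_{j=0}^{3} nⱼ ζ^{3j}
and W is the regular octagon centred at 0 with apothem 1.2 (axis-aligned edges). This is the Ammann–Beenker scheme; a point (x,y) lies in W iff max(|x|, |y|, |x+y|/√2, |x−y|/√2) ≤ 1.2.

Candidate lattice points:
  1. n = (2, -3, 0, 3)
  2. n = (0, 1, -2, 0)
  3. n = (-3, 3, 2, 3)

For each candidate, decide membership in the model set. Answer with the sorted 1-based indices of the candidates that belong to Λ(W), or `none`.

none

π⊥(n) = n₀ + n₁ζ³ + n₂ζ⁶ + n₃ζ⁹ where ζ = e^{iπ/4}.
#1 (2, -3, 0, 3): internal (6.24264, 0.00000); octagon support 6.24264 vs apothem 1.2 → ∉ W
#2 (0, 1, -2, 0): internal (-0.70711, 2.70711); octagon support 2.70711 vs apothem 1.2 → ∉ W
#3 (-3, 3, 2, 3): internal (-3.00000, 2.24264); octagon support 3.70711 vs apothem 1.2 → ∉ W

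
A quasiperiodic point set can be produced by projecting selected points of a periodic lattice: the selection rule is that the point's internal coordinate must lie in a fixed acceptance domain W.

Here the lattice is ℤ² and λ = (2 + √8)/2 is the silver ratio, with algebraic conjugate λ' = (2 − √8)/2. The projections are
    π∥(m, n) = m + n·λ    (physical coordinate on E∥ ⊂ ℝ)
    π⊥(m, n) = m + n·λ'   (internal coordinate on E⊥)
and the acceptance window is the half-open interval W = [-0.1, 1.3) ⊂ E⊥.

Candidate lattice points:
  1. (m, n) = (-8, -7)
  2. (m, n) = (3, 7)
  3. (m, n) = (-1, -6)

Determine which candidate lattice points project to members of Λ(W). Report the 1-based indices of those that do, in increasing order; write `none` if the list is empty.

Numerically λ ≈ 2.414214 and λ' = −1/λ ≈ -0.414214.
candidate 1: (m,n)=(-8,-7) → π∥ = -8-7·λ ≈ -24.899495, π⊥ = -8-7·λ' ≈ -5.100505 ∉ [-0.1, 1.3) ⇒ out
candidate 2: (m,n)=(3,7) → π∥ = 3+7·λ ≈ 19.899495, π⊥ = 3+7·λ' ≈ 0.100505 ∈ [-0.1, 1.3) ⇒ IN Λ
candidate 3: (m,n)=(-1,-6) → π∥ = -1-6·λ ≈ -15.485281, π⊥ = -1-6·λ' ≈ 1.485281 ∉ [-0.1, 1.3) ⇒ out

2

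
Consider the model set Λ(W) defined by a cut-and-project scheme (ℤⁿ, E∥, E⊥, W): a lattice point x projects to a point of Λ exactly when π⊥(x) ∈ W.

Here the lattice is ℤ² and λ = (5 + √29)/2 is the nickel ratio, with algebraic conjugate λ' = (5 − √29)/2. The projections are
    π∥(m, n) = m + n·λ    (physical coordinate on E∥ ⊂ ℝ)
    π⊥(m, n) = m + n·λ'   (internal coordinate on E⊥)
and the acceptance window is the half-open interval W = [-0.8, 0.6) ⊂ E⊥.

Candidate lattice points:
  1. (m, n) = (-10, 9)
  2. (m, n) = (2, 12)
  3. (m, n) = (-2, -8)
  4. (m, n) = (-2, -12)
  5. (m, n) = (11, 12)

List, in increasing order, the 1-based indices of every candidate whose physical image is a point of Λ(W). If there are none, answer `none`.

λ' = (5−√29)/2 ≈ -0.19258.
#1 (-10,9): internal coord -10 + (9)·λ' = -11.73324; -11.73324 ∉ [-0.8, 0.6) → out
#2 (2,12): internal coord 2 + (12)·λ' = -0.31099; -0.31099 ∈ [-0.8, 0.6) → IN Λ
#3 (-2,-8): internal coord -2 + (-8)·λ' = -0.45934; -0.45934 ∈ [-0.8, 0.6) → IN Λ
#4 (-2,-12): internal coord -2 + (-12)·λ' = +0.31099; +0.31099 ∈ [-0.8, 0.6) → IN Λ
#5 (11,12): internal coord 11 + (12)·λ' = +8.68901; +8.68901 ∉ [-0.8, 0.6) → out

2, 3, 4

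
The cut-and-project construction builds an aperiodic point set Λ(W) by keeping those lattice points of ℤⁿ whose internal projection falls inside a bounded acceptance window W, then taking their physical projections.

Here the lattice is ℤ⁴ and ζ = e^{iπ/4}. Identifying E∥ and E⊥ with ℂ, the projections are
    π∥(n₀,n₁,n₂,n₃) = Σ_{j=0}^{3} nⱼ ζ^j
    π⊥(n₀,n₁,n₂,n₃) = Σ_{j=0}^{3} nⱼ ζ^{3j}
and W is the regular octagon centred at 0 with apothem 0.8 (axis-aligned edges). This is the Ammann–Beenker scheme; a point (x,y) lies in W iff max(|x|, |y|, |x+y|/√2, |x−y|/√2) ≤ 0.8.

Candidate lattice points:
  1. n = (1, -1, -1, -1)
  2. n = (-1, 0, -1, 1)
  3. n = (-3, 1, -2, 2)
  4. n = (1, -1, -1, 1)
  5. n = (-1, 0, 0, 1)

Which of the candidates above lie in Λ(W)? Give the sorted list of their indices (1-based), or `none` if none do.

5

With ζ = e^{iπ/4} the internal vectors are ζ^0,ζ^3,ζ^6,ζ^9.
candidate 1: n = (1, -1, -1, -1) → π⊥ ≈ (+1.0000, -0.4142); max(|x|,|y|,|x±y|/√2) = 1.0000 > 0.8 ⇒ ∉ W
candidate 2: n = (-1, 0, -1, 1) → π⊥ ≈ (-0.2929, +1.7071); max(|x|,|y|,|x±y|/√2) = 1.7071 > 0.8 ⇒ ∉ W
candidate 3: n = (-3, 1, -2, 2) → π⊥ ≈ (-2.2929, +4.1213); max(|x|,|y|,|x±y|/√2) = 4.5355 > 0.8 ⇒ ∉ W
candidate 4: n = (1, -1, -1, 1) → π⊥ ≈ (+2.4142, +1.0000); max(|x|,|y|,|x±y|/√2) = 2.4142 > 0.8 ⇒ ∉ W
candidate 5: n = (-1, 0, 0, 1) → π⊥ ≈ (-0.2929, +0.7071); max(|x|,|y|,|x±y|/√2) = 0.7071 ≤ 0.8 ⇒ ∈ W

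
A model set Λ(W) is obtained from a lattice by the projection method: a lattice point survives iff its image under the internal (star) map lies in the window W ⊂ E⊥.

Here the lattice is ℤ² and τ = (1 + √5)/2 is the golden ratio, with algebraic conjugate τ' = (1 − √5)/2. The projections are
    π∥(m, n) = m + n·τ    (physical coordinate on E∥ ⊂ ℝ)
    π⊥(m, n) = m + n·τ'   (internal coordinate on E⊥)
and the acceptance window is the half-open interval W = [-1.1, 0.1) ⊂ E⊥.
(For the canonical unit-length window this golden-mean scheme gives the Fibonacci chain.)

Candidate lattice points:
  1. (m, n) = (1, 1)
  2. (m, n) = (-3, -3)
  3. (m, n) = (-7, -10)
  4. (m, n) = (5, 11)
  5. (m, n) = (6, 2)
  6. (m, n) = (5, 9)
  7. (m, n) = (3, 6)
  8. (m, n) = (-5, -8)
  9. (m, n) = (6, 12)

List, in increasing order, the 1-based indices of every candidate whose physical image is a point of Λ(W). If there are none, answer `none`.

3, 6, 7, 8

Numerically τ ≈ 1.61803 and τ' = −1/τ ≈ -0.61803.
[1] lift (1,1): star map gives 0.38197; window check -1.1 ≤ 0.38197 < 0.1 is false → out
[2] lift (-3,-3): star map gives -1.14590; window check -1.1 ≤ -1.14590 < 0.1 is false → out
[3] lift (-7,-10): star map gives -0.81966; window check -1.1 ≤ -0.81966 < 0.1 is true → IN Λ
[4] lift (5,11): star map gives -1.79837; window check -1.1 ≤ -1.79837 < 0.1 is false → out
[5] lift (6,2): star map gives 4.76393; window check -1.1 ≤ 4.76393 < 0.1 is false → out
[6] lift (5,9): star map gives -0.56231; window check -1.1 ≤ -0.56231 < 0.1 is true → IN Λ
[7] lift (3,6): star map gives -0.70820; window check -1.1 ≤ -0.70820 < 0.1 is true → IN Λ
[8] lift (-5,-8): star map gives -0.05573; window check -1.1 ≤ -0.05573 < 0.1 is true → IN Λ
[9] lift (6,12): star map gives -1.41641; window check -1.1 ≤ -1.41641 < 0.1 is false → out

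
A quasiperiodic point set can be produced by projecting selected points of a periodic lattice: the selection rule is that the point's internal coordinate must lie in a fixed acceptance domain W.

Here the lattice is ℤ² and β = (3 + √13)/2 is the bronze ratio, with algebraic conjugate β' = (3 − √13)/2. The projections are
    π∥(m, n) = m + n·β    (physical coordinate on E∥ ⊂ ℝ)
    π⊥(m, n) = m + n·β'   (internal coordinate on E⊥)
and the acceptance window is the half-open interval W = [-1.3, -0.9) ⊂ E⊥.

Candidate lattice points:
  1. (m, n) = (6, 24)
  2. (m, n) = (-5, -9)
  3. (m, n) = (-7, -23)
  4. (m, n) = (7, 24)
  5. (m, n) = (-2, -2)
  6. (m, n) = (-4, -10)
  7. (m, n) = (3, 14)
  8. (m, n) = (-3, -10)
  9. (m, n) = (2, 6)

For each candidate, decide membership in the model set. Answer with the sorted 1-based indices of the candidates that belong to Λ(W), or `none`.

Numerically β ≈ 3.3028 and β' = −1/β ≈ -0.3028.
candidate 1: (m,n)=(6,24) → π∥ = 6+24·β ≈ 85.2666, π⊥ = 6+24·β' ≈ -1.2666 ∈ [-1.3, -0.9) ⇒ IN Λ
candidate 2: (m,n)=(-5,-9) → π∥ = -5-9·β ≈ -34.7250, π⊥ = -5-9·β' ≈ -2.2750 ∉ [-1.3, -0.9) ⇒ out
candidate 3: (m,n)=(-7,-23) → π∥ = -7-23·β ≈ -82.9638, π⊥ = -7-23·β' ≈ -0.0362 ∉ [-1.3, -0.9) ⇒ out
candidate 4: (m,n)=(7,24) → π∥ = 7+24·β ≈ 86.2666, π⊥ = 7+24·β' ≈ -0.2666 ∉ [-1.3, -0.9) ⇒ out
candidate 5: (m,n)=(-2,-2) → π∥ = -2-2·β ≈ -8.6056, π⊥ = -2-2·β' ≈ -1.3944 ∉ [-1.3, -0.9) ⇒ out
candidate 6: (m,n)=(-4,-10) → π∥ = -4-10·β ≈ -37.0278, π⊥ = -4-10·β' ≈ -0.9722 ∈ [-1.3, -0.9) ⇒ IN Λ
candidate 7: (m,n)=(3,14) → π∥ = 3+14·β ≈ 49.2389, π⊥ = 3+14·β' ≈ -1.2389 ∈ [-1.3, -0.9) ⇒ IN Λ
candidate 8: (m,n)=(-3,-10) → π∥ = -3-10·β ≈ -36.0278, π⊥ = -3-10·β' ≈ 0.0278 ∉ [-1.3, -0.9) ⇒ out
candidate 9: (m,n)=(2,6) → π∥ = 2+6·β ≈ 21.8167, π⊥ = 2+6·β' ≈ 0.1833 ∉ [-1.3, -0.9) ⇒ out

1, 6, 7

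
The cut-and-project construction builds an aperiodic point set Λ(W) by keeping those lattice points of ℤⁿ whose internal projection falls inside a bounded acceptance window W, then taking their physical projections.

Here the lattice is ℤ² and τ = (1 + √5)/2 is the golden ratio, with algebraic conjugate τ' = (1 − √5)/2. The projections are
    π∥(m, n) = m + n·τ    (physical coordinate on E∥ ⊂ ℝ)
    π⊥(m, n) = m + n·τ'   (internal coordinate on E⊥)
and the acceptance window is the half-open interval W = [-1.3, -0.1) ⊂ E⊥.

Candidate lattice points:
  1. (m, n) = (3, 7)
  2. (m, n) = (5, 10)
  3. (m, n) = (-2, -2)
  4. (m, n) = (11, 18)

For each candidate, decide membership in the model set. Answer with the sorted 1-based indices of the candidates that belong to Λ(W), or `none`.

2, 3, 4

Compute τ' = (1−√5)/2 = -0.6180, so π⊥(m,n) = m -0.6180·n.
[1] lift (3,7): star map gives -1.3262; window check -1.3 ≤ -1.3262 < -0.1 is false → out
[2] lift (5,10): star map gives -1.1803; window check -1.3 ≤ -1.1803 < -0.1 is true → IN Λ
[3] lift (-2,-2): star map gives -0.7639; window check -1.3 ≤ -0.7639 < -0.1 is true → IN Λ
[4] lift (11,18): star map gives -0.1246; window check -1.3 ≤ -0.1246 < -0.1 is true → IN Λ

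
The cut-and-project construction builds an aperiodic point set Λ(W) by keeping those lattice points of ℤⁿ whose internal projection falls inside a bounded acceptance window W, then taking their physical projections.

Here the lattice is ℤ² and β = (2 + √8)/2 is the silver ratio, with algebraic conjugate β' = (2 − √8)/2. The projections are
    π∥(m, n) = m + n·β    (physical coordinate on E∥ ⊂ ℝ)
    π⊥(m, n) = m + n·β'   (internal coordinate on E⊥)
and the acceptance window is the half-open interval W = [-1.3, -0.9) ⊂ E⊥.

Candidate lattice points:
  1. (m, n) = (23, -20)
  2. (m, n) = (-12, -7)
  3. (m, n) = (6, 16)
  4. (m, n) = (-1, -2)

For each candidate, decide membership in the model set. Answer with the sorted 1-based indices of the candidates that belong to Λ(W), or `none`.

none

Numerically β ≈ 2.414214 and β' = −1/β ≈ -0.414214.
[1] lift (23,-20): star map gives 31.284271; window check -1.3 ≤ 31.284271 < -0.9 is false → out
[2] lift (-12,-7): star map gives -9.100505; window check -1.3 ≤ -9.100505 < -0.9 is false → out
[3] lift (6,16): star map gives -0.627417; window check -1.3 ≤ -0.627417 < -0.9 is false → out
[4] lift (-1,-2): star map gives -0.171573; window check -1.3 ≤ -0.171573 < -0.9 is false → out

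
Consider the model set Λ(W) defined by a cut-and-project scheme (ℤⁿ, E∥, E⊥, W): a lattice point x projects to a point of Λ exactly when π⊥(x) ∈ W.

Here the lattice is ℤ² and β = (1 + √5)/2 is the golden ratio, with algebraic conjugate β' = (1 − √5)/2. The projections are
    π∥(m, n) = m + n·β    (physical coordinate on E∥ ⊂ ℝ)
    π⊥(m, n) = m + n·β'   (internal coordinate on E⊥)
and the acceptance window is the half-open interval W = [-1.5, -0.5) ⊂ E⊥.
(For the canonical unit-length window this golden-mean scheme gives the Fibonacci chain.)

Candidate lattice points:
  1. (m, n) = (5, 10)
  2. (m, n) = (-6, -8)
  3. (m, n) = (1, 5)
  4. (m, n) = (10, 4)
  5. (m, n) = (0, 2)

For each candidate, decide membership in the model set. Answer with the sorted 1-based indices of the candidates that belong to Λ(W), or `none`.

Numerically β ≈ 1.6180 and β' = −1/β ≈ -0.6180.
candidate 1: (m,n)=(5,10) → π∥ = 5+10·β ≈ 21.1803, π⊥ = 5+10·β' ≈ -1.1803 ∈ [-1.5, -0.5) ⇒ IN Λ
candidate 2: (m,n)=(-6,-8) → π∥ = -6-8·β ≈ -18.9443, π⊥ = -6-8·β' ≈ -1.0557 ∈ [-1.5, -0.5) ⇒ IN Λ
candidate 3: (m,n)=(1,5) → π∥ = 1+5·β ≈ 9.0902, π⊥ = 1+5·β' ≈ -2.0902 ∉ [-1.5, -0.5) ⇒ out
candidate 4: (m,n)=(10,4) → π∥ = 10+4·β ≈ 16.4721, π⊥ = 10+4·β' ≈ 7.5279 ∉ [-1.5, -0.5) ⇒ out
candidate 5: (m,n)=(0,2) → π∥ = 0+2·β ≈ 3.2361, π⊥ = 0+2·β' ≈ -1.2361 ∈ [-1.5, -0.5) ⇒ IN Λ

1, 2, 5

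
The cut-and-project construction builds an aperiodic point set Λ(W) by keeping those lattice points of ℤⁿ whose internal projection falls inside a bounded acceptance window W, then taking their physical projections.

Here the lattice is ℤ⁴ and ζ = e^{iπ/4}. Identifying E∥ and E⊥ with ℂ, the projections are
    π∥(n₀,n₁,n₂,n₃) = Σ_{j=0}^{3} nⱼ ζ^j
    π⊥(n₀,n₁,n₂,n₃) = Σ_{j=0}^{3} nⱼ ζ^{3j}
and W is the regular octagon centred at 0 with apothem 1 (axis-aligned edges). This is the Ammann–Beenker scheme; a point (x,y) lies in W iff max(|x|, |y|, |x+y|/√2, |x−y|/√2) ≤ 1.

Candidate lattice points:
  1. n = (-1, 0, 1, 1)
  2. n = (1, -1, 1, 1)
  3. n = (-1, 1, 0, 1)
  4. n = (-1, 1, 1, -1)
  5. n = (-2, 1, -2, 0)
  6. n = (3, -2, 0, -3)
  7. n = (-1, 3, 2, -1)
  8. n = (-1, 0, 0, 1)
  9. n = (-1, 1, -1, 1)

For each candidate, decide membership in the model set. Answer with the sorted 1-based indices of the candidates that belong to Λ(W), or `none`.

Internal map: ζ^{3j} for j=0..3 gives (1,0), (−√2/2,√2/2), (0,−1), (√2/2,√2/2).
#1 (-1, 0, 1, 1): internal (-0.2929, -0.2929); octagon support 0.4142 vs apothem 1 → ∈ W
#2 (1, -1, 1, 1): internal (2.4142, -1.0000); octagon support 2.4142 vs apothem 1 → ∉ W
#3 (-1, 1, 0, 1): internal (-1.0000, 1.4142); octagon support 1.7071 vs apothem 1 → ∉ W
#4 (-1, 1, 1, -1): internal (-2.4142, -1.0000); octagon support 2.4142 vs apothem 1 → ∉ W
#5 (-2, 1, -2, 0): internal (-2.7071, 2.7071); octagon support 3.8284 vs apothem 1 → ∉ W
#6 (3, -2, 0, -3): internal (2.2929, -3.5355); octagon support 4.1213 vs apothem 1 → ∉ W
#7 (-1, 3, 2, -1): internal (-3.8284, -0.5858); octagon support 3.8284 vs apothem 1 → ∉ W
#8 (-1, 0, 0, 1): internal (-0.2929, 0.7071); octagon support 0.7071 vs apothem 1 → ∈ W
#9 (-1, 1, -1, 1): internal (-1.0000, 2.4142); octagon support 2.4142 vs apothem 1 → ∉ W

1, 8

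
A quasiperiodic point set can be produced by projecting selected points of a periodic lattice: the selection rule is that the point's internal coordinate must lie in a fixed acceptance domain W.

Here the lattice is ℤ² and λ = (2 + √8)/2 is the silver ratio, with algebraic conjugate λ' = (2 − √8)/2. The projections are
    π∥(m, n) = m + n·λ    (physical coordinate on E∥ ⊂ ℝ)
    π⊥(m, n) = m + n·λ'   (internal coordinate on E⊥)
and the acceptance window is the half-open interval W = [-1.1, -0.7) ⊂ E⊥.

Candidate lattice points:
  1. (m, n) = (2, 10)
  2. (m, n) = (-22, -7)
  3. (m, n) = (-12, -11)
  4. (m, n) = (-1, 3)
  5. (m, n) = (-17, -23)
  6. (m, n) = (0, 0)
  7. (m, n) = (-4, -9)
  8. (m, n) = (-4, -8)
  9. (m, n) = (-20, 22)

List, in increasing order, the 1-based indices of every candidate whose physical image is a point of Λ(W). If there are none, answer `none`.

none

Numerically λ ≈ 2.414214 and λ' = −1/λ ≈ -0.414214.
candidate 1: (m,n)=(2,10) → π∥ = 2+10·λ ≈ 26.142136, π⊥ = 2+10·λ' ≈ -2.142136 ∉ [-1.1, -0.7) ⇒ out
candidate 2: (m,n)=(-22,-7) → π∥ = -22-7·λ ≈ -38.899495, π⊥ = -22-7·λ' ≈ -19.100505 ∉ [-1.1, -0.7) ⇒ out
candidate 3: (m,n)=(-12,-11) → π∥ = -12-11·λ ≈ -38.556349, π⊥ = -12-11·λ' ≈ -7.443651 ∉ [-1.1, -0.7) ⇒ out
candidate 4: (m,n)=(-1,3) → π∥ = -1+3·λ ≈ 6.242641, π⊥ = -1+3·λ' ≈ -2.242641 ∉ [-1.1, -0.7) ⇒ out
candidate 5: (m,n)=(-17,-23) → π∥ = -17-23·λ ≈ -72.526912, π⊥ = -17-23·λ' ≈ -7.473088 ∉ [-1.1, -0.7) ⇒ out
candidate 6: (m,n)=(0,0) → π∥ = 0+0·λ ≈ 0.000000, π⊥ = 0+0·λ' ≈ 0.000000 ∉ [-1.1, -0.7) ⇒ out
candidate 7: (m,n)=(-4,-9) → π∥ = -4-9·λ ≈ -25.727922, π⊥ = -4-9·λ' ≈ -0.272078 ∉ [-1.1, -0.7) ⇒ out
candidate 8: (m,n)=(-4,-8) → π∥ = -4-8·λ ≈ -23.313708, π⊥ = -4-8·λ' ≈ -0.686292 ∉ [-1.1, -0.7) ⇒ out
candidate 9: (m,n)=(-20,22) → π∥ = -20+22·λ ≈ 33.112698, π⊥ = -20+22·λ' ≈ -29.112698 ∉ [-1.1, -0.7) ⇒ out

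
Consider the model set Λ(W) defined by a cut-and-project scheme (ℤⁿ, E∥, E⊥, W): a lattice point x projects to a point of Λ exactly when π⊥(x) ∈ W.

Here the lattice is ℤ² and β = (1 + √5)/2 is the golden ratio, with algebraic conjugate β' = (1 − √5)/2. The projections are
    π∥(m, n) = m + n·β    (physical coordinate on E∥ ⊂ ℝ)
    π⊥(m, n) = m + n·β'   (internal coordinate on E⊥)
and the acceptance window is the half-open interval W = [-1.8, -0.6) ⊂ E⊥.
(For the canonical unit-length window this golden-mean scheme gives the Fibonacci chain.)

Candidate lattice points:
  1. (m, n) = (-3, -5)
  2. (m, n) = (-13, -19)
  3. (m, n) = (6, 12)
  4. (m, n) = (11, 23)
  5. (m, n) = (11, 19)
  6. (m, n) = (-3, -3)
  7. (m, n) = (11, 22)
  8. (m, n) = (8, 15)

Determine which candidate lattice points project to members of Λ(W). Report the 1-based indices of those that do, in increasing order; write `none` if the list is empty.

2, 3, 5, 6, 8

Compute β' = (1−√5)/2 = -0.61803, so π⊥(m,n) = m -0.61803·n.
#1 (-3,-5): internal coord -3 + (-5)·β' = +0.09017; +0.09017 ∉ [-1.8, -0.6) → out
#2 (-13,-19): internal coord -13 + (-19)·β' = -1.25735; -1.25735 ∈ [-1.8, -0.6) → IN Λ
#3 (6,12): internal coord 6 + (12)·β' = -1.41641; -1.41641 ∈ [-1.8, -0.6) → IN Λ
#4 (11,23): internal coord 11 + (23)·β' = -3.21478; -3.21478 ∉ [-1.8, -0.6) → out
#5 (11,19): internal coord 11 + (19)·β' = -0.74265; -0.74265 ∈ [-1.8, -0.6) → IN Λ
#6 (-3,-3): internal coord -3 + (-3)·β' = -1.14590; -1.14590 ∈ [-1.8, -0.6) → IN Λ
#7 (11,22): internal coord 11 + (22)·β' = -2.59675; -2.59675 ∉ [-1.8, -0.6) → out
#8 (8,15): internal coord 8 + (15)·β' = -1.27051; -1.27051 ∈ [-1.8, -0.6) → IN Λ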